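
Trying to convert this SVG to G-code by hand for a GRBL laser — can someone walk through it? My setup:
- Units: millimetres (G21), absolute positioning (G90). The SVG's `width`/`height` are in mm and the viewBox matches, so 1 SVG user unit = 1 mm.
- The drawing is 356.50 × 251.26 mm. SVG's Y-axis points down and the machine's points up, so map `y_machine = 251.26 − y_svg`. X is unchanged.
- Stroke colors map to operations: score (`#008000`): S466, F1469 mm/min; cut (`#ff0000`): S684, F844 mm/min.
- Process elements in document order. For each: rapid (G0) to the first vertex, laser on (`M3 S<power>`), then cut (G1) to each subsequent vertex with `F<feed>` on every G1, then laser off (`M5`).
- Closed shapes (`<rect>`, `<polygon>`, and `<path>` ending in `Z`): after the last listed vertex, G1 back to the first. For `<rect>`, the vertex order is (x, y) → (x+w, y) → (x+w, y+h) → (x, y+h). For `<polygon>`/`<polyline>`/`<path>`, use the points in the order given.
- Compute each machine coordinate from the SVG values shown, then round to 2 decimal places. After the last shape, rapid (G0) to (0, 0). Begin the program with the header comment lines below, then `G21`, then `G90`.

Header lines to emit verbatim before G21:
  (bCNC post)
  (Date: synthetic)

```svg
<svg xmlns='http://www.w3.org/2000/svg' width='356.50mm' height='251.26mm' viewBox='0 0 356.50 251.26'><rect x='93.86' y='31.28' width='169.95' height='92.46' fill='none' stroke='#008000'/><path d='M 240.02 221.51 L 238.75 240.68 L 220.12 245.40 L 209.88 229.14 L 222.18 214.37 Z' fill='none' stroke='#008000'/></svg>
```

(bCNC post)
(Date: synthetic)
G21
G90
G0 X93.86 Y219.98
M3 S466
G1 X263.81 Y219.98 F1469
G1 X263.81 Y127.52 F1469
G1 X93.86 Y127.52 F1469
G1 X93.86 Y219.98 F1469
M5
G0 X240.02 Y29.75
M3 S466
G1 X238.75 Y10.58 F1469
G1 X220.12 Y5.86 F1469
G1 X209.88 Y22.12 F1469
G1 X222.18 Y36.89 F1469
G1 X240.02 Y29.75 F1469
M5
G0 X0.00 Y0.00

1 u = 1 mm; y_m = 251.26 − y.

[1] `<rect>` rectangle, #008000→score S466 F1469: (93.86,219.98) → (263.81,219.98) → (263.81,127.52) → (93.86,127.52) → (93.86,219.98) (closed)

[2] `<path>` regular polygon, #008000→score S466 F1469: (240.02,29.75) → (238.75,10.58) → (220.12,5.86) → (209.88,22.12) → (222.18,36.89) → (240.02,29.75) (closed)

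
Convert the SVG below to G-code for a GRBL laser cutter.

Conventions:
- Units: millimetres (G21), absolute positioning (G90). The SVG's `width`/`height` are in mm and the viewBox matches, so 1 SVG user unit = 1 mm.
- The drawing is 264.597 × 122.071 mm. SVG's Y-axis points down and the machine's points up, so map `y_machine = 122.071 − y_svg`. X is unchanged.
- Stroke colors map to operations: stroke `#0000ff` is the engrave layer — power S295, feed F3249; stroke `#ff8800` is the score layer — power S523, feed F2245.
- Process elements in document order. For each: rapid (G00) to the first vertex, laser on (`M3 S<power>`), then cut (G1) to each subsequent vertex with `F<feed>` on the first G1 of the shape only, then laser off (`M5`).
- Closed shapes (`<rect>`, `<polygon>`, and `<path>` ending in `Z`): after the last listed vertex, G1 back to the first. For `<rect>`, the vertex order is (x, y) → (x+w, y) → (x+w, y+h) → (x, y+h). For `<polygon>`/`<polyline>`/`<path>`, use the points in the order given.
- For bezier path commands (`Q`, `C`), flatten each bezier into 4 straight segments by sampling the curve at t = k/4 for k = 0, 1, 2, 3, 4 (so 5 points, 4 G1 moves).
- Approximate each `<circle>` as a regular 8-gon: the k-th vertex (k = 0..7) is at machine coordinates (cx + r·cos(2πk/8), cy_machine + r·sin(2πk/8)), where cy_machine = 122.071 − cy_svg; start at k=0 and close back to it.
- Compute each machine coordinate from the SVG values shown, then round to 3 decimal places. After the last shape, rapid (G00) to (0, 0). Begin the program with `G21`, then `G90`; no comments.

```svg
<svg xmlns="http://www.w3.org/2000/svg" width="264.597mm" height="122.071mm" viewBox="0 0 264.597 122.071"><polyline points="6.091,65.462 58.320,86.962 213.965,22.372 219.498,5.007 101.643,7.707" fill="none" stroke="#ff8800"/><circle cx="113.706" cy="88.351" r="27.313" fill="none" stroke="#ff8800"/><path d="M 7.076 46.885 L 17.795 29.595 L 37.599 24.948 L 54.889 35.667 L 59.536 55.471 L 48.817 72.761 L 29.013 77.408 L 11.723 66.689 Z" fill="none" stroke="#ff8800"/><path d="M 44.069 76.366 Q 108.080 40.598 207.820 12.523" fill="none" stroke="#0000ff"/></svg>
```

viewBox `0 0 264.597 122.071` with mm width/height → 1 unit = 1 mm. Flip: y_m = 122.071 − y_svg.

**Shape 1** — `<polyline>` open polyline, stroke `#ff8800` → score (S523, F2245). Machine vertices: (6.091,56.609) → (58.320,35.109) → (213.965,99.699) → (219.498,117.064) → (101.643,114.364). Open path.

**Shape 2** — `<circle>` circle, stroke `#ff8800` → score (S523, F2245). Machine vertices: (141.019,33.720) → (133.019,53.033) → (113.706,61.033) → (94.393,53.033) → (86.393,33.720) → (94.393,14.407) → (113.706,6.407) → (133.019,14.407) → (141.019,33.720). Closed: final G1 returns to the first vertex.

**Shape 3** — `<path>` regular polygon, stroke `#ff8800` → score (S523, F2245). Machine vertices: (7.076,75.186) → (17.795,92.476) → (37.599,97.123) → (54.889,86.404) → (59.536,66.600) → (48.817,49.310) → (29.013,44.663) → (11.723,55.382) → (7.076,75.186). Closed: final G1 returns to the first vertex.

**Shape 4** — `<path>` quadratic bezier, stroke `#0000ff` → engrave (S295, F3249). Control points (SVG): P0=(44.069,76.366), P1=(108.080,40.598), P2=(207.820,12.523); sampled at t=k/4. Machine vertices: (44.069,45.705) → (78.308,63.108) → (117.012,79.550) → (160.183,95.030) → (207.820,109.548). Open path.

G21
G90
G00 X6.091 Y56.609
M3 S523
G1 X58.320 Y35.109 F2245
G1 X213.965 Y99.699
G1 X219.498 Y117.064
G1 X101.643 Y114.364
M5
G00 X141.019 Y33.720
M3 S523
G1 X133.019 Y53.033 F2245
G1 X113.706 Y61.033
G1 X94.393 Y53.033
G1 X86.393 Y33.720
G1 X94.393 Y14.407
G1 X113.706 Y6.407
G1 X133.019 Y14.407
G1 X141.019 Y33.720
M5
G00 X7.076 Y75.186
M3 S523
G1 X17.795 Y92.476 F2245
G1 X37.599 Y97.123
G1 X54.889 Y86.404
G1 X59.536 Y66.600
G1 X48.817 Y49.310
G1 X29.013 Y44.663
G1 X11.723 Y55.382
G1 X7.076 Y75.186
M5
G00 X44.069 Y45.705
M3 S295
G1 X78.308 Y63.108 F3249
G1 X117.012 Y79.550
G1 X160.183 Y95.030
G1 X207.820 Y109.548
M5
G00 X0.000 Y0.000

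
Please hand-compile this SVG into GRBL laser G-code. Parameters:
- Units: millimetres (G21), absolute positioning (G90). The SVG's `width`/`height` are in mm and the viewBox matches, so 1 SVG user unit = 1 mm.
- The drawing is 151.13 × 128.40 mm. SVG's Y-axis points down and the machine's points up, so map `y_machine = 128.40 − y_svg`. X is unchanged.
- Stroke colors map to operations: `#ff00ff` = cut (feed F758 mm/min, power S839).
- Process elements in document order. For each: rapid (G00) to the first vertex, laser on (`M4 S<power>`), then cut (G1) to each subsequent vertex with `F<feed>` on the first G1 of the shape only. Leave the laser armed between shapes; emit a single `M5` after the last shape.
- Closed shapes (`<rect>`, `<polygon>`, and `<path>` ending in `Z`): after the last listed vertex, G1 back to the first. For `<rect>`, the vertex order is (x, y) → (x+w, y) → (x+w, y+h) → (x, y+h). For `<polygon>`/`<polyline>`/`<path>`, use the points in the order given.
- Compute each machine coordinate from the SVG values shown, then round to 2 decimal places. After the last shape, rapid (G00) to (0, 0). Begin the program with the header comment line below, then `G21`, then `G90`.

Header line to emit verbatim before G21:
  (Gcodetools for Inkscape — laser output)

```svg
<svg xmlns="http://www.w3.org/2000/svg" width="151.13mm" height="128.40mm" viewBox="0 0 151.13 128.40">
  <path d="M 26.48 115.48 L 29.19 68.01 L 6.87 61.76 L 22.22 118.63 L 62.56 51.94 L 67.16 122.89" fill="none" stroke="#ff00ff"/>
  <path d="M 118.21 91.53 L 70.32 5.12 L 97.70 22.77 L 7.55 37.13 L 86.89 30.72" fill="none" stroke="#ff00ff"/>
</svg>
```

(Gcodetools for Inkscape — laser output)
G21
G90
G00 X26.48 Y12.92
M4 S839
G1 X29.19 Y60.39 F758
G1 X6.87 Y66.64
G1 X22.22 Y9.77
G1 X62.56 Y76.46
G1 X67.16 Y5.51
G00 X118.21 Y36.87
M4 S839
G1 X70.32 Y123.28 F758
G1 X97.70 Y105.63
G1 X7.55 Y91.27
G1 X86.89 Y97.68
M5
G00 X0.00 Y0.00

1 u = 1 mm; y_m = 128.40 − y.

[1] `<path>` open polyline, #ff00ff→cut S839 F758: (26.48,12.92) → (29.19,60.39) → (6.87,66.64) → (22.22,9.77) → (62.56,76.46) → (67.16,5.51)

[2] `<path>` open polyline, #ff00ff→cut S839 F758: (118.21,36.87) → (70.32,123.28) → (97.70,105.63) → (7.55,91.27) → (86.89,97.68)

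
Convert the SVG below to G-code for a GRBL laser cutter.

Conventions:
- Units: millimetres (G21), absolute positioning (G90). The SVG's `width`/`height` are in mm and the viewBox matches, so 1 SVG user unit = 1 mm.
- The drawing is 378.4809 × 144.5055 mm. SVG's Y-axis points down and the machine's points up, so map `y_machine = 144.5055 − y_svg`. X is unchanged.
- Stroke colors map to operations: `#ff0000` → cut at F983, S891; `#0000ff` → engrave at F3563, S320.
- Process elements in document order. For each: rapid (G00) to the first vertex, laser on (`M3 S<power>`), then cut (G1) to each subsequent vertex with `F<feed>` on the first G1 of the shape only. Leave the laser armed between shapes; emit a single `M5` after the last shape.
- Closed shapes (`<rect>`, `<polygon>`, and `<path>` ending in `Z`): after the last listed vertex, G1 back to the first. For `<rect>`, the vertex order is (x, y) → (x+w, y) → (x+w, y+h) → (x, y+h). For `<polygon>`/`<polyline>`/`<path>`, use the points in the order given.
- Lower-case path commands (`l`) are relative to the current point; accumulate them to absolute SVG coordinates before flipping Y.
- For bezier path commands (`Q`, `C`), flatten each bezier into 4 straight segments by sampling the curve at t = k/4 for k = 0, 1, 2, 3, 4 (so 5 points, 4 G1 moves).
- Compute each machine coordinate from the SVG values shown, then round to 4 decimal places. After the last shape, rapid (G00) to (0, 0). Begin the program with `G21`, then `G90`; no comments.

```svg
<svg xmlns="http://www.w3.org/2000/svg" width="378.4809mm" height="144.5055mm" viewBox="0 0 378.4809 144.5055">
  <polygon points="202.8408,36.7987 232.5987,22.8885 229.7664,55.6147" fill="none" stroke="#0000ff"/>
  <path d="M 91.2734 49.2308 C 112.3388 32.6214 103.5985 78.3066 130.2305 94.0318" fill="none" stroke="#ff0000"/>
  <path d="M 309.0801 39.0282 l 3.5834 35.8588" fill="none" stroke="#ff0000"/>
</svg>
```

viewBox `0 0 378.4809 144.5055` with mm width/height → 1 unit = 1 mm. Flip: y_m = 144.5055 − y_svg.

**Shape 1** — `<polygon>` regular polygon, stroke `#0000ff` → engrave (S320, F3563). Machine vertices: (202.8408,107.7068) → (232.5987,121.6170) → (229.7664,88.8908) → (202.8408,107.7068). Closed: final G1 returns to the first vertex.

**Shape 2** — `<path>` cubic bezier, stroke `#ff0000` → cut (S891, F983). Control points (SVG): P0=(91.2734,49.2308), P1=(112.3388,32.6214), P2=(103.5985,78.3066), P3=(130.2305,94.0318); sampled at t=k/4. Machine vertices: (91.2734,95.2747) → (102.5023,97.4930) → (108.6645,84.9997) → (115.8704,66.4436) → (130.2305,50.4737). Open path.

**Shape 3** — `<path>` line segment, stroke `#ff0000` → cut (S891, F983). Machine vertices: (309.0801,105.4773) → (312.6635,69.6185). Open path.

G21
G90
G00 X202.8408 Y107.7068
M3 S320
G1 X232.5987 Y121.6170 F3563
G1 X229.7664 Y88.8908
G1 X202.8408 Y107.7068
G00 X91.2734 Y95.2747
M3 S891
G1 X102.5023 Y97.4930 F983
G1 X108.6645 Y84.9997
G1 X115.8704 Y66.4436
G1 X130.2305 Y50.4737
G00 X309.0801 Y105.4773
M3 S891
G1 X312.6635 Y69.6185 F983
M5
G00 X0.0000 Y0.0000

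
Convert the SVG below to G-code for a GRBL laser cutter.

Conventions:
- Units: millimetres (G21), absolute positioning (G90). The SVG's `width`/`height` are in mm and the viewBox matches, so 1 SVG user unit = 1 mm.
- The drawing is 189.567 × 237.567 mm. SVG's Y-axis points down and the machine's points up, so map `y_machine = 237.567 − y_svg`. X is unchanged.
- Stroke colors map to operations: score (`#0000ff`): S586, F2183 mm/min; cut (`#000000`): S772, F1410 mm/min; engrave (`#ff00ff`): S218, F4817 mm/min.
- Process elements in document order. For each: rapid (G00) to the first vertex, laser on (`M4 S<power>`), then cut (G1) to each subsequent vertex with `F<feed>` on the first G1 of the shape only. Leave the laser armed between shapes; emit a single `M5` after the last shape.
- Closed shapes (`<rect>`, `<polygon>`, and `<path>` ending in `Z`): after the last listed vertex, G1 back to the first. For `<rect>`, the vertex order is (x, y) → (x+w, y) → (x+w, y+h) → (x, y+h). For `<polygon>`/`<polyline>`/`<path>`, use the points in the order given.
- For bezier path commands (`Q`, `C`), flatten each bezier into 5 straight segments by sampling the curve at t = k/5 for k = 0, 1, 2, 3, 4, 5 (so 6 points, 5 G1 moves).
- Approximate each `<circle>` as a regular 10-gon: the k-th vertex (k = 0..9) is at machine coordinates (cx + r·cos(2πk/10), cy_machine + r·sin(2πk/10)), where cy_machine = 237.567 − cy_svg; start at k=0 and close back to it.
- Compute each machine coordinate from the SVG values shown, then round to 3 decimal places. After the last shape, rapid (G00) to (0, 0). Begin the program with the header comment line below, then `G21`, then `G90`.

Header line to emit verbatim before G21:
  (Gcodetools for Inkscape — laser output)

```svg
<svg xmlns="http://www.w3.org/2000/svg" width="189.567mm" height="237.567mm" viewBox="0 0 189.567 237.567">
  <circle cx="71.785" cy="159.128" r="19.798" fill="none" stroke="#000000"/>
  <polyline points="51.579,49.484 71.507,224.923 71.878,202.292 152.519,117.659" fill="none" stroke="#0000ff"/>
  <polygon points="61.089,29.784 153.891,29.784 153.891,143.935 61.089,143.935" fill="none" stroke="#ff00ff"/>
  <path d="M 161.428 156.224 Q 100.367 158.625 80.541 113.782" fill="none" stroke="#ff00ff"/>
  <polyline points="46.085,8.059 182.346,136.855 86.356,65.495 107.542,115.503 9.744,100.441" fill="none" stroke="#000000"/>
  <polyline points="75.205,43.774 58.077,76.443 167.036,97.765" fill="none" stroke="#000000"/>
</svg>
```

(Gcodetools for Inkscape — laser output)
G21
G90
G00 X91.583 Y78.439
M4 S772
G1 X87.802 Y90.076 F1410
G1 X77.903 Y97.268
G1 X65.667 Y97.268
G1 X55.768 Y90.076
G1 X51.987 Y78.439
G1 X55.768 Y66.802
G1 X65.667 Y59.610
G1 X77.903 Y59.610
G1 X87.802 Y66.802
G1 X91.583 Y78.439
G00 X51.579 Y188.083
M4 S586
G1 X71.507 Y12.644 F2183
G1 X71.878 Y35.275
G1 X152.519 Y119.908
G00 X61.089 Y207.783
M4 S218
G1 X153.891 Y207.783 F4817
G1 X153.891 Y93.632
G1 X61.089 Y93.632
G1 X61.089 Y207.783
G00 X161.428 Y81.343
M4 S218
G1 X138.653 Y82.272 F4817
G1 X119.177 Y86.981
G1 X102.999 Y95.470
G1 X90.121 Y107.738
G1 X80.541 Y123.785
G00 X46.085 Y229.508
M4 S772
G1 X182.346 Y100.712 F1410
G1 X86.356 Y172.072
G1 X107.542 Y122.064
G1 X9.744 Y137.126
G00 X75.205 Y193.793
M4 S772
G1 X58.077 Y161.124 F1410
G1 X167.036 Y139.802
M5
G00 X0.000 Y0.000

viewBox `0 0 189.567 237.567` with mm width/height → 1 unit = 1 mm. Flip: y_m = 237.567 − y_svg.

**Shape 1** — `<circle>` circle, stroke `#000000` → cut (S772, F1410). Machine vertices: (91.583,78.439) → (87.802,90.076) → (77.903,97.268) → (65.667,97.268) → (55.768,90.076) → (51.987,78.439) → (55.768,66.802) → (65.667,59.610) → (77.903,59.610) → (87.802,66.802) → (91.583,78.439). Closed: final G1 returns to the first vertex.

**Shape 2** — `<polyline>` open polyline, stroke `#0000ff` → score (S586, F2183). Machine vertices: (51.579,188.083) → (71.507,12.644) → (71.878,35.275) → (152.519,119.908). Open path.

**Shape 3** — `<polygon>` rectangle, stroke `#ff00ff` → engrave (S218, F4817). Machine vertices: (61.089,207.783) → (153.891,207.783) → (153.891,93.632) → (61.089,93.632) → (61.089,207.783). Closed: final G1 returns to the first vertex.

**Shape 4** — `<path>` quadratic bezier, stroke `#ff00ff` → engrave (S218, F4817). Control points (SVG): P0=(161.428,156.224), P1=(100.367,158.625), P2=(80.541,113.782); sampled at t=k/5. Machine vertices: (161.428,81.343) → (138.653,82.272) → (119.177,86.981) → (102.999,95.470) → (90.121,107.738) → (80.541,123.785). Open path.

**Shape 5** — `<polyline>` open polyline, stroke `#000000` → cut (S772, F1410). Machine vertices: (46.085,229.508) → (182.346,100.712) → (86.356,172.072) → (107.542,122.064) → (9.744,137.126). Open path.

**Shape 6** — `<polyline>` open polyline, stroke `#000000` → cut (S772, F1410). Machine vertices: (75.205,193.793) → (58.077,161.124) → (167.036,139.802). Open path.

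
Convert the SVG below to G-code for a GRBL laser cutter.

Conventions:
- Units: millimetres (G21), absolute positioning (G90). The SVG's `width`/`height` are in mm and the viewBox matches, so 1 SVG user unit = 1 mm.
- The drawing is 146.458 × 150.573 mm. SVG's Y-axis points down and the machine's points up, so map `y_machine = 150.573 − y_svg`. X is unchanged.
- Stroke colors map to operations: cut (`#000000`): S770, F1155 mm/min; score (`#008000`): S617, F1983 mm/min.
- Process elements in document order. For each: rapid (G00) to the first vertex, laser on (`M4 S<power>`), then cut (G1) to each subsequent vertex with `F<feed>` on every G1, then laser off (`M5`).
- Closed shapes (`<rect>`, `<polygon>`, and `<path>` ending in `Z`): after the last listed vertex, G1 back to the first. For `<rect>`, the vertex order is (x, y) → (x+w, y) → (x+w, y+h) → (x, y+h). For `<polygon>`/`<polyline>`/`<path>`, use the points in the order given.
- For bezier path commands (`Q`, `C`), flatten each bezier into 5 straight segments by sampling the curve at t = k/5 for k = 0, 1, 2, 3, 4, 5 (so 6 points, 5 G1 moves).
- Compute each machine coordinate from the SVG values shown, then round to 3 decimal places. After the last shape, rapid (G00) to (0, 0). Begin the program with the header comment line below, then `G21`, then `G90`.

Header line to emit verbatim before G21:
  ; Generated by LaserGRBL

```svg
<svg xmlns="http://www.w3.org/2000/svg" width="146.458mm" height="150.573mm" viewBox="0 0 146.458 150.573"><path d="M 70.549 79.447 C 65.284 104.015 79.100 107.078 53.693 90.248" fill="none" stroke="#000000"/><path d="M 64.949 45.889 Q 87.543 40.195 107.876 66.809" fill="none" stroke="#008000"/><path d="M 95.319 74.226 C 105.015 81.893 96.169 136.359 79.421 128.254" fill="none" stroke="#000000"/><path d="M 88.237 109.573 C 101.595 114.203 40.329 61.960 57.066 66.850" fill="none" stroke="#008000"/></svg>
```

Since the viewBox matches the mm dimensions, user units are millimetres directly. The only transform is the Y-flip y_m = 150.573 − y_svg.

Shape 1 is a cubic bezier drawn with `<path>`. Its stroke #000000 means cut at S770, F1155. After flipping Y the toolpath is (70.549,71.126) → (69.213,58.953) → (69.658,51.864) → (69.086,49.781) → (64.697,52.627) → (53.693,60.325).

Shape 2 is a quadratic bezier drawn with `<path>`. Its stroke #008000 means score at S617, F1983. After flipping Y the toolpath is (64.949,104.684) → (73.896,105.669) → (82.662,104.070) → (91.248,99.886) → (99.652,93.117) → (107.876,83.764).

Shape 3 is a cubic bezier drawn with `<path>`. Its stroke #000000 means cut at S770, F1155. After flipping Y the toolpath is (95.319,76.347) → (98.997,67.006) → (98.735,51.683) → (95.045,35.627) → (88.436,24.090) → (79.421,22.319).

Shape 4 is a cubic bezier drawn with `<path>`. Its stroke #008000 means score at S617, F1983. After flipping Y the toolpath is (88.237,41.000) → (88.518,44.135) → (78.215,55.447) → (64.655,69.464) → (55.163,80.713) → (57.066,83.723).

; Generated by LaserGRBL
G21
G90
G00 X70.549 Y71.126
M4 S770
G1 X69.213 Y58.953 F1155
G1 X69.658 Y51.864 F1155
G1 X69.086 Y49.781 F1155
G1 X64.697 Y52.627 F1155
G1 X53.693 Y60.325 F1155
M5
G00 X64.949 Y104.684
M4 S617
G1 X73.896 Y105.669 F1983
G1 X82.662 Y104.070 F1983
G1 X91.248 Y99.886 F1983
G1 X99.652 Y93.117 F1983
G1 X107.876 Y83.764 F1983
M5
G00 X95.319 Y76.347
M4 S770
G1 X98.997 Y67.006 F1155
G1 X98.735 Y51.683 F1155
G1 X95.045 Y35.627 F1155
G1 X88.436 Y24.090 F1155
G1 X79.421 Y22.319 F1155
M5
G00 X88.237 Y41.000
M4 S617
G1 X88.518 Y44.135 F1983
G1 X78.215 Y55.447 F1983
G1 X64.655 Y69.464 F1983
G1 X55.163 Y80.713 F1983
G1 X57.066 Y83.723 F1983
M5
G00 X0.000 Y0.000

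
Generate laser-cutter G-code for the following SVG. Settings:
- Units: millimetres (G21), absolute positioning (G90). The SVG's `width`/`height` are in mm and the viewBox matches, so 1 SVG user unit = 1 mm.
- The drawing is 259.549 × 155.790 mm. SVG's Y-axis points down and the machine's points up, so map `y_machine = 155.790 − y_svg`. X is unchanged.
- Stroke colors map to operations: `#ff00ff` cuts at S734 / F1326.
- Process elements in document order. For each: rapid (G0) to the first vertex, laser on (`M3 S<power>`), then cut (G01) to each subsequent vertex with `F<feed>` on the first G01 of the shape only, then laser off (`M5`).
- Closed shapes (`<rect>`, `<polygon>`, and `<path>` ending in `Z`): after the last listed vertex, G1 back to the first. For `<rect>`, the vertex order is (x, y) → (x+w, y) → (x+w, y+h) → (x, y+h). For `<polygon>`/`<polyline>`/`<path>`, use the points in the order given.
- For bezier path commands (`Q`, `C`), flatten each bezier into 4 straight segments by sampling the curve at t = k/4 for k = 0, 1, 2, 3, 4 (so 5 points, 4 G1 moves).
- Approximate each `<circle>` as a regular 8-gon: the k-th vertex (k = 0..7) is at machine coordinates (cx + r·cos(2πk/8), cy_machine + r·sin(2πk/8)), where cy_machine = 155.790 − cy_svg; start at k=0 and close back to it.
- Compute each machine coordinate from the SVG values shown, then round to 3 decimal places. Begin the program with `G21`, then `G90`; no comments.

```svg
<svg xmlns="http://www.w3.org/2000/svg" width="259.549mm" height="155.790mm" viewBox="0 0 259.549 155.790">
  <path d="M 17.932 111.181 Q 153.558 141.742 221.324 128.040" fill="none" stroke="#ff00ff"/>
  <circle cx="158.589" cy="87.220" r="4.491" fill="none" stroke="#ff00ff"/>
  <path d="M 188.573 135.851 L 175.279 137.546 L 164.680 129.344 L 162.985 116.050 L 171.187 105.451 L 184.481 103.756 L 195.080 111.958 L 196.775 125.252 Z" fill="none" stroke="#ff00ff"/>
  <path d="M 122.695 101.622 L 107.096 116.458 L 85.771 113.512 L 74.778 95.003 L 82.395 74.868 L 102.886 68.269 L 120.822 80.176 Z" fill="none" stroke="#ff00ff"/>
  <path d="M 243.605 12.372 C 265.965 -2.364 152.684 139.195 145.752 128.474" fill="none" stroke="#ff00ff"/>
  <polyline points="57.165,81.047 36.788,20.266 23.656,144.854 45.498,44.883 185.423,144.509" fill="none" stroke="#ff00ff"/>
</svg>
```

1 u = 1 mm; y_m = 155.790 − y.

[1] `<path>` quadratic bezier, #ff00ff→cut S734 F1326: (17.932,44.609) → (81.504,32.095) → (136.593,25.114) → (183.200,23.665) → (221.324,27.750)

[2] `<circle>` circle, #ff00ff→cut S734 F1326: (163.080,68.570) → (161.765,71.746) → (158.589,73.061) → (155.413,71.746) → (154.098,68.570) → (155.413,65.394) → (158.589,64.079) → (161.765,65.394) → (163.080,68.570) (closed)

[3] `<path>` regular polygon, #ff00ff→cut S734 F1326: (188.573,19.939) → (175.279,18.244) → (164.680,26.446) → (162.985,39.740) → (171.187,50.339) → (184.481,52.034) → (195.080,43.832) → (196.775,30.538) → (188.573,19.939) (closed)

[4] `<path>` regular polygon, #ff00ff→cut S734 F1326: (122.695,54.168) → (107.096,39.332) → (85.771,42.278) → (74.778,60.787) → (82.395,80.922) → (102.886,87.521) → (120.822,75.614) → (122.695,54.168) (closed)

[5] `<path>` cubic bezier, #ff00ff→cut S734 F1326: (243.605,143.418) → (238.723,129.986) → (205.663,86.873) → (167.110,43.006) → (145.752,27.316)

[6] `<polyline>` open polyline, #ff00ff→cut S734 F1326: (57.165,74.743) → (36.788,135.524) → (23.656,10.936) → (45.498,110.907) → (185.423,11.281)

G21
G90
G0 X17.932 Y44.609
M3 S734
G01 X81.504 Y32.095 F1326
G01 X136.593 Y25.114
G01 X183.200 Y23.665
G01 X221.324 Y27.750
M5
G0 X163.080 Y68.570
M3 S734
G01 X161.765 Y71.746 F1326
G01 X158.589 Y73.061
G01 X155.413 Y71.746
G01 X154.098 Y68.570
G01 X155.413 Y65.394
G01 X158.589 Y64.079
G01 X161.765 Y65.394
G01 X163.080 Y68.570
M5
G0 X188.573 Y19.939
M3 S734
G01 X175.279 Y18.244 F1326
G01 X164.680 Y26.446
G01 X162.985 Y39.740
G01 X171.187 Y50.339
G01 X184.481 Y52.034
G01 X195.080 Y43.832
G01 X196.775 Y30.538
G01 X188.573 Y19.939
M5
G0 X122.695 Y54.168
M3 S734
G01 X107.096 Y39.332 F1326
G01 X85.771 Y42.278
G01 X74.778 Y60.787
G01 X82.395 Y80.922
G01 X102.886 Y87.521
G01 X120.822 Y75.614
G01 X122.695 Y54.168
M5
G0 X243.605 Y143.418
M3 S734
G01 X238.723 Y129.986 F1326
G01 X205.663 Y86.873
G01 X167.110 Y43.006
G01 X145.752 Y27.316
M5
G0 X57.165 Y74.743
M3 S734
G01 X36.788 Y135.524 F1326
G01 X23.656 Y10.936
G01 X45.498 Y110.907
G01 X185.423 Y11.281
M5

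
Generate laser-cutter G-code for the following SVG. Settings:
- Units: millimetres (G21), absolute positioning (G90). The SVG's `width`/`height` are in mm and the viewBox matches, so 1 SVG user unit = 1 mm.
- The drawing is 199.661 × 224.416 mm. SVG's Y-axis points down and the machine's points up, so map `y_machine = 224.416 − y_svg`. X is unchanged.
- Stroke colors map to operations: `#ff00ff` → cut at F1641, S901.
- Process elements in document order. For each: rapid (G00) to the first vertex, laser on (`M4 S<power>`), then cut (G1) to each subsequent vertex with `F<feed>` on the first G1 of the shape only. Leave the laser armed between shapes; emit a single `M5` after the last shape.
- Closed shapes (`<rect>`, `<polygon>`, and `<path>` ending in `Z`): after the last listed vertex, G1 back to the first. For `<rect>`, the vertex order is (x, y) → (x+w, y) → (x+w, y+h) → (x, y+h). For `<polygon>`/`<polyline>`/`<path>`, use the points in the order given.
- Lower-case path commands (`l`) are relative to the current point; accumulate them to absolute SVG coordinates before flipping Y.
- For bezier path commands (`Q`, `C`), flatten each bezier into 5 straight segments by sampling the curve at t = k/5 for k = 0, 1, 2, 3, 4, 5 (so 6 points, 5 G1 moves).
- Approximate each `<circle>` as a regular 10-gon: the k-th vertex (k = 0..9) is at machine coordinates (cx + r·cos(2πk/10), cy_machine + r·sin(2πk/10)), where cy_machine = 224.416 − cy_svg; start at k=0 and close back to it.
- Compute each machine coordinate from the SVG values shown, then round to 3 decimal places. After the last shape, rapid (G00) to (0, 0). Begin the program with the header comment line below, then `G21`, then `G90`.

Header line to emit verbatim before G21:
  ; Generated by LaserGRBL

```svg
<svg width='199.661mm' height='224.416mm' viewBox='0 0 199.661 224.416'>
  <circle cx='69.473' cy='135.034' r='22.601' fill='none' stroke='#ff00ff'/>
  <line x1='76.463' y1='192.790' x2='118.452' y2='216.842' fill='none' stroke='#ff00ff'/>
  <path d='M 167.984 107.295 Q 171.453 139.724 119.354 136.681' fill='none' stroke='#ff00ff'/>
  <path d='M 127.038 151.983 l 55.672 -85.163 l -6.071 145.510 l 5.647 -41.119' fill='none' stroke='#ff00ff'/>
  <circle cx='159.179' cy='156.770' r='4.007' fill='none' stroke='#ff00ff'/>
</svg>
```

; Generated by LaserGRBL
G21
G90
G00 X92.074 Y89.382
M4 S901
G1 X87.758 Y102.667 F1641
G1 X76.457 Y110.877
G1 X62.489 Y110.877
G1 X51.188 Y102.667
G1 X46.872 Y89.382
G1 X51.188 Y76.097
G1 X62.489 Y67.887
G1 X76.457 Y67.887
G1 X87.758 Y76.097
G1 X92.074 Y89.382
G00 X76.463 Y31.626
M4 S901
G1 X118.452 Y7.574 F1641
G00 X167.984 Y117.121
M4 S901
G1 X167.149 Y105.568 F1641
G1 X161.868 Y96.853
G1 X152.142 Y90.976
G1 X137.971 Y87.937
G1 X119.354 Y87.735
G00 X127.038 Y72.433
M4 S901
G1 X182.710 Y157.596 F1641
G1 X176.639 Y12.086
G1 X182.286 Y53.205
G00 X163.186 Y67.646
M4 S901
G1 X162.421 Y70.001 F1641
G1 X160.417 Y71.457
G1 X157.941 Y71.457
G1 X155.937 Y70.001
G1 X155.172 Y67.646
G1 X155.937 Y65.291
G1 X157.941 Y63.835
G1 X160.417 Y63.835
G1 X162.421 Y65.291
G1 X163.186 Y67.646
M5
G00 X0.000 Y0.000

Since the viewBox matches the mm dimensions, user units are millimetres directly. The only transform is the Y-flip y_m = 224.416 − y_svg.

Shape 1 is a circle drawn with `<circle>`. Its stroke #ff00ff means cut at S901, F1641. After flipping Y the toolpath is (92.074,89.382) → (87.758,102.667) → (76.457,110.877) → (62.489,110.877) → (51.188,102.667) → (46.872,89.382) → (51.188,76.097) → (62.489,67.887) → (76.457,67.887) → (87.758,76.097) → (92.074,89.382), returning to the start.

Shape 2 is a line segment drawn with `<line>`. Its stroke #ff00ff means cut at S901, F1641. After flipping Y the toolpath is (76.463,31.626) → (118.452,7.574).

Shape 3 is a quadratic bezier drawn with `<path>`. Its stroke #ff00ff means cut at S901, F1641. After flipping Y the toolpath is (167.984,117.121) → (167.149,105.568) → (161.868,96.853) → (152.142,90.976) → (137.971,87.937) → (119.354,87.735).

Shape 4 is a open polyline drawn with `<path>`. Its stroke #ff00ff means cut at S901, F1641. After flipping Y the toolpath is (127.038,72.433) → (182.710,157.596) → (176.639,12.086) → (182.286,53.205).

Shape 5 is a circle drawn with `<circle>`. Its stroke #ff00ff means cut at S901, F1641. After flipping Y the toolpath is (163.186,67.646) → (162.421,70.001) → (160.417,71.457) → (157.941,71.457) → (155.937,70.001) → (155.172,67.646) → (155.937,65.291) → (157.941,63.835) → (160.417,63.835) → (162.421,65.291) → (163.186,67.646), returning to the start.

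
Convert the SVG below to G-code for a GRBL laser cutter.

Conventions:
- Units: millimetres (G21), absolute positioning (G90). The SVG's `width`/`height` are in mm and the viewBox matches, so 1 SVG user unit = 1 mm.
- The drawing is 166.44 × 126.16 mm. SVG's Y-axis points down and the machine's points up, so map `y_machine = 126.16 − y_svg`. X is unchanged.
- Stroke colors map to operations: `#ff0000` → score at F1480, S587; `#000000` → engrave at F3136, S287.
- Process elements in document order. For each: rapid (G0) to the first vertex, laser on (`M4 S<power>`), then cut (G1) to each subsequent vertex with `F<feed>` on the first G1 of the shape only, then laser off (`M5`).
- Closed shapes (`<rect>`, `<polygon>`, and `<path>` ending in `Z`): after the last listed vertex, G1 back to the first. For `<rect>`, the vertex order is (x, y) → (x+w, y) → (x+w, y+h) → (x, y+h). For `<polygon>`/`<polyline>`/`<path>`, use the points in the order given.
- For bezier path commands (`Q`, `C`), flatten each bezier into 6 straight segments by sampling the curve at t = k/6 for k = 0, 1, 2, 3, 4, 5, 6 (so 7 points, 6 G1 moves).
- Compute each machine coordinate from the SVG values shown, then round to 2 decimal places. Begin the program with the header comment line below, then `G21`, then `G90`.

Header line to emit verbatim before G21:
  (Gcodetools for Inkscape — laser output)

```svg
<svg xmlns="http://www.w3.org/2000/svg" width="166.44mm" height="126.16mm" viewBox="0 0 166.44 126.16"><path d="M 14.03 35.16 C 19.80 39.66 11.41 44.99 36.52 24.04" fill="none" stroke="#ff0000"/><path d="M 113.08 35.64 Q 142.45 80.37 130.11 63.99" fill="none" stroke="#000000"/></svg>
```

(Gcodetools for Inkscape — laser output)
G21
G90
G0 X14.03 Y91.00
M4 S587
G1 X15.96 Y88.81 F1480
G1 X16.85 Y87.23
G1 X18.02 Y87.02
G1 X20.81 Y88.93
G1 X26.54 Y93.71
G1 X36.52 Y102.12
M5
G0 X113.08 Y90.52
M4 S287
G1 X121.71 Y77.31 F3136
G1 X128.03 Y67.49
G1 X132.02 Y61.07
G1 X133.70 Y58.04
G1 X133.06 Y58.41
G1 X130.11 Y62.17
M5

1 u = 1 mm; y_m = 126.16 − y.

[1] `<path>` cubic bezier, #ff0000→score S587 F1480: (14.03,91.00) → (15.96,88.81) → (16.85,87.23) → (18.02,87.02) → (20.81,88.93) → (26.54,93.71) → (36.52,102.12)

[2] `<path>` quadratic bezier, #000000→engrave S287 F3136: (113.08,90.52) → (121.71,77.31) → (128.03,67.49) → (132.02,61.07) → (133.70,58.04) → (133.06,58.41) → (130.11,62.17)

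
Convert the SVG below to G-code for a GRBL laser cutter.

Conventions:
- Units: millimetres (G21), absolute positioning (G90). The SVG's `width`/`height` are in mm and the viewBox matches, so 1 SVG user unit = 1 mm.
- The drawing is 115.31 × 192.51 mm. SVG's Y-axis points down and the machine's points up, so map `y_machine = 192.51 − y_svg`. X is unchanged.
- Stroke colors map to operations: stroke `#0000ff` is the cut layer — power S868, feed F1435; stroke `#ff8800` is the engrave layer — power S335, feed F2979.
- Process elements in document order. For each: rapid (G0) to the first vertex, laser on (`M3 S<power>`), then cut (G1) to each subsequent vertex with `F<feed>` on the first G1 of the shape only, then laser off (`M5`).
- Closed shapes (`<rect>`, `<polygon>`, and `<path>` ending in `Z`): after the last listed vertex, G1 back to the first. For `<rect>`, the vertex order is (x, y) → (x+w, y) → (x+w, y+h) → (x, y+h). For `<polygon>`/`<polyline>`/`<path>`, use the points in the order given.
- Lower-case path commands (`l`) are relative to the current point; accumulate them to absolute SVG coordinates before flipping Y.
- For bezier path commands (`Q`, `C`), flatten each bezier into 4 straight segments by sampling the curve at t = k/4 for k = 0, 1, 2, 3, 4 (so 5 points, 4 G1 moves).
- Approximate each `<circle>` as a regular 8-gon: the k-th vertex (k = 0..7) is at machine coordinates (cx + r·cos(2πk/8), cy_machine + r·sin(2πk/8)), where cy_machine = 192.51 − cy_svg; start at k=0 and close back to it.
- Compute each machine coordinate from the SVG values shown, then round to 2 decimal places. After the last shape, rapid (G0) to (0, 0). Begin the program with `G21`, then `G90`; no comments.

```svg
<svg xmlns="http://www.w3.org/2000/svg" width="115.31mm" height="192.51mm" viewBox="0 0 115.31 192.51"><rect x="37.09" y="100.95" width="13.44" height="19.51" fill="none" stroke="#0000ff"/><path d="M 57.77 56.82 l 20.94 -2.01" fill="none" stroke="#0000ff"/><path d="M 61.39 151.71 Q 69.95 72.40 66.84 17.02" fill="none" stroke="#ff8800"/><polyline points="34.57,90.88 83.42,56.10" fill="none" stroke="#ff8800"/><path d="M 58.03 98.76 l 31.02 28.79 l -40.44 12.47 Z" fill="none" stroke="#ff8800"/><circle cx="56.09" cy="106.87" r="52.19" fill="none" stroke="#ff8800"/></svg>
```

1 u = 1 mm; y_m = 192.51 − y.

[1] `<rect>` rectangle, #0000ff→cut S868 F1435: (37.09,91.56) → (50.53,91.56) → (50.53,72.05) → (37.09,72.05) → (37.09,91.56) (closed)

[2] `<path>` line segment, #0000ff→cut S868 F1435: (57.77,135.69) → (78.71,137.70)

[3] `<path>` quadratic bezier, #ff8800→engrave S335 F2979: (61.39,40.80) → (64.94,78.96) → (67.03,114.13) → (67.67,146.30) → (66.84,175.49)

[4] `<polyline>` line segment, #ff8800→engrave S335 F2979: (34.57,101.63) → (83.42,136.41)

[5] `<path>` regular polygon, #ff8800→engrave S335 F2979: (58.03,93.75) → (89.05,64.96) → (48.61,52.49) → (58.03,93.75) (closed)

[6] `<circle>` circle, #ff8800→engrave S335 F2979: (108.28,85.64) → (92.99,122.54) → (56.09,137.83) → (19.19,122.54) → (3.90,85.64) → (19.19,48.74) → (56.09,33.45) → (92.99,48.74) → (108.28,85.64) (closed)

G21
G90
G0 X37.09 Y91.56
M3 S868
G1 X50.53 Y91.56 F1435
G1 X50.53 Y72.05
G1 X37.09 Y72.05
G1 X37.09 Y91.56
M5
G0 X57.77 Y135.69
M3 S868
G1 X78.71 Y137.70 F1435
M5
G0 X61.39 Y40.80
M3 S335
G1 X64.94 Y78.96 F2979
G1 X67.03 Y114.13
G1 X67.67 Y146.30
G1 X66.84 Y175.49
M5
G0 X34.57 Y101.63
M3 S335
G1 X83.42 Y136.41 F2979
M5
G0 X58.03 Y93.75
M3 S335
G1 X89.05 Y64.96 F2979
G1 X48.61 Y52.49
G1 X58.03 Y93.75
M5
G0 X108.28 Y85.64
M3 S335
G1 X92.99 Y122.54 F2979
G1 X56.09 Y137.83
G1 X19.19 Y122.54
G1 X3.90 Y85.64
G1 X19.19 Y48.74
G1 X56.09 Y33.45
G1 X92.99 Y48.74
G1 X108.28 Y85.64
M5
G0 X0.00 Y0.00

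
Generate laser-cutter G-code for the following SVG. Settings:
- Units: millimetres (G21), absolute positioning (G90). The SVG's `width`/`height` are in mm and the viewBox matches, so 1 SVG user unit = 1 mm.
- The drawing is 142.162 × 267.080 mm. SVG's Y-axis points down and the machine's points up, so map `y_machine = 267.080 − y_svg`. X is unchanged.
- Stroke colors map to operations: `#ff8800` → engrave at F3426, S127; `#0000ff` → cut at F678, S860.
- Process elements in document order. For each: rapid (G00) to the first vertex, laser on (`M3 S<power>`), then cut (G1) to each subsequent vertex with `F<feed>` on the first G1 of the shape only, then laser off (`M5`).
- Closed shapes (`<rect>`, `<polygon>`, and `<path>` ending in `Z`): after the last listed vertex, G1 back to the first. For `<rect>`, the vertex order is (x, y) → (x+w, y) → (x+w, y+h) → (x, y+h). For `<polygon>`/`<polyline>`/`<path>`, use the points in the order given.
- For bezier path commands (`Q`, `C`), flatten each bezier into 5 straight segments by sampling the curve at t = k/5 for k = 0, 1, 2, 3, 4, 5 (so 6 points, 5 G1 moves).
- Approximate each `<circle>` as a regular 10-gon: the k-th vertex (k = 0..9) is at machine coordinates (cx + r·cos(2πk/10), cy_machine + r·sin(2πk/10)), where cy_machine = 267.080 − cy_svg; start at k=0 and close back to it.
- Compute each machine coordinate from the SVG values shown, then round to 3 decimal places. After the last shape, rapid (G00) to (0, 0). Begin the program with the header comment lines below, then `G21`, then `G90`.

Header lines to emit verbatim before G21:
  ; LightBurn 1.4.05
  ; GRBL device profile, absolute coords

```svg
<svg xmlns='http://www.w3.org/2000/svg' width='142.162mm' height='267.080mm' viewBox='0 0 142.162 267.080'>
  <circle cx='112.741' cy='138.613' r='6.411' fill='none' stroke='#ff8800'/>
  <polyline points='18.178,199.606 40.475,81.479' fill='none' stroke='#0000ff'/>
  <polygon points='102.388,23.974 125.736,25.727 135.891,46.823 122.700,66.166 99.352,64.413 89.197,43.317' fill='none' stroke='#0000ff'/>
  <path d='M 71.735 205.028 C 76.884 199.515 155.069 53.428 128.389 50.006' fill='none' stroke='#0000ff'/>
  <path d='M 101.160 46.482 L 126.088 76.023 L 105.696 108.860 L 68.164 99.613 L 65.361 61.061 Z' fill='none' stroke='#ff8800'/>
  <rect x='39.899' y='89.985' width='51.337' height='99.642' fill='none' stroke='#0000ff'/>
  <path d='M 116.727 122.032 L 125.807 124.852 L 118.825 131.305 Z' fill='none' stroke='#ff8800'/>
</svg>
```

1 u = 1 mm; y_m = 267.080 − y.

[1] `<circle>` circle, #ff8800→engrave S127 F3426: (119.152,128.467) → (117.928,132.235) → (114.722,134.564) → (110.760,134.564) → (107.554,132.235) → (106.330,128.467) → (107.554,124.699) → (110.760,122.370) → (114.722,122.370) → (117.928,124.699) → (119.152,128.467) (closed)

[2] `<polyline>` line segment, #0000ff→cut S860 F678: (18.178,67.474) → (40.475,185.601)

[3] `<polygon>` regular polygon, #0000ff→cut S860 F678: (102.388,243.106) → (125.736,241.353) → (135.891,220.257) → (122.700,200.914) → (99.352,202.667) → (89.197,223.763) → (102.388,243.106) (closed)

[4] `<path>` cubic bezier, #0000ff→cut S860 F678: (71.735,62.052) → (82.166,79.963) → (101.585,118.016) → (121.455,162.616) → (133.236,200.167) → (128.389,217.074)

[5] `<path>` regular polygon, #ff8800→engrave S127 F3426: (101.160,220.598) → (126.088,191.057) → (105.696,158.220) → (68.164,167.467) → (65.361,206.019) → (101.160,220.598) (closed)

[6] `<rect>` rectangle, #0000ff→cut S860 F678: (39.899,177.095) → (91.236,177.095) → (91.236,77.453) → (39.899,77.453) → (39.899,177.095) (closed)

[7] `<path>` regular polygon, #ff8800→engrave S127 F3426: (116.727,145.048) → (125.807,142.228) → (118.825,135.775) → (116.727,145.048) (closed)

; LightBurn 1.4.05
; GRBL device profile, absolute coords
G21
G90
G00 X119.152 Y128.467
M3 S127
G1 X117.928 Y132.235 F3426
G1 X114.722 Y134.564
G1 X110.760 Y134.564
G1 X107.554 Y132.235
G1 X106.330 Y128.467
G1 X107.554 Y124.699
G1 X110.760 Y122.370
G1 X114.722 Y122.370
G1 X117.928 Y124.699
G1 X119.152 Y128.467
M5
G00 X18.178 Y67.474
M3 S860
G1 X40.475 Y185.601 F678
M5
G00 X102.388 Y243.106
M3 S860
G1 X125.736 Y241.353 F678
G1 X135.891 Y220.257
G1 X122.700 Y200.914
G1 X99.352 Y202.667
G1 X89.197 Y223.763
G1 X102.388 Y243.106
M5
G00 X71.735 Y62.052
M3 S860
G1 X82.166 Y79.963 F678
G1 X101.585 Y118.016
G1 X121.455 Y162.616
G1 X133.236 Y200.167
G1 X128.389 Y217.074
M5
G00 X101.160 Y220.598
M3 S127
G1 X126.088 Y191.057 F3426
G1 X105.696 Y158.220
G1 X68.164 Y167.467
G1 X65.361 Y206.019
G1 X101.160 Y220.598
M5
G00 X39.899 Y177.095
M3 S860
G1 X91.236 Y177.095 F678
G1 X91.236 Y77.453
G1 X39.899 Y77.453
G1 X39.899 Y177.095
M5
G00 X116.727 Y145.048
M3 S127
G1 X125.807 Y142.228 F3426
G1 X118.825 Y135.775
G1 X116.727 Y145.048
M5
G00 X0.000 Y0.000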